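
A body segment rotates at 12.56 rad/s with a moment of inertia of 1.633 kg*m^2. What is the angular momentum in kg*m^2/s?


L = I * omega
L = 1.633 * 12.56
L = 20.5105


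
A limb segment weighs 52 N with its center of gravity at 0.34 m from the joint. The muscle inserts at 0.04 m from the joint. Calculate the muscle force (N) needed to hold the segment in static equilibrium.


F_muscle = W * d_load / d_muscle
F_muscle = 52 * 0.34 / 0.04
Numerator = 17.6800
F_muscle = 442.0000


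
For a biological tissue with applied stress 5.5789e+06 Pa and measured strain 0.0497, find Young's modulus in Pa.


E = stress / strain
E = 5.5789e+06 / 0.0497
E = 1.1225e+08


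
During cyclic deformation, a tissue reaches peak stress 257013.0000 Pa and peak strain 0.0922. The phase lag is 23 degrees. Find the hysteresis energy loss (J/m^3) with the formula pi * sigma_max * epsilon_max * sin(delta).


E_loss = pi * sigma_max * epsilon_max * sin(delta)
delta = 23 deg = 0.4014 rad
sin(delta) = 0.3907
E_loss = pi * 257013.0000 * 0.0922 * 0.3907
E_loss = 29088.0023


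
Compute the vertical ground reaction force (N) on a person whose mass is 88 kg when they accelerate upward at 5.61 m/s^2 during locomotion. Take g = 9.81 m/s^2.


GRF = m * (g + a)
GRF = 88 * (9.81 + 5.61)
GRF = 88 * 15.4200
GRF = 1356.9600


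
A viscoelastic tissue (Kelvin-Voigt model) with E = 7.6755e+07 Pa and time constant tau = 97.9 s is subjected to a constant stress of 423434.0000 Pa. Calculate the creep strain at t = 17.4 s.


epsilon(t) = (sigma/E) * (1 - exp(-t/tau))
sigma/E = 423434.0000 / 7.6755e+07 = 0.0055
exp(-t/tau) = exp(-17.4 / 97.9) = 0.8372
epsilon = 0.0055 * (1 - 0.8372)
epsilon = 8.9830e-04


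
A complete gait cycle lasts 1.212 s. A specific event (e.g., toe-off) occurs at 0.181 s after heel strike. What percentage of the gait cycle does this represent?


pct = (event_time / cycle_time) * 100
pct = (0.181 / 1.212) * 100
ratio = 0.1493
pct = 14.9340


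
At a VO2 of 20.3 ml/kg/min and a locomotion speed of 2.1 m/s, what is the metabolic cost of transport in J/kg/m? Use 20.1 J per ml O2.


Power per kg = VO2 * 20.1 / 60
Power per kg = 20.3 * 20.1 / 60 = 6.8005 W/kg
Cost = power_per_kg / speed
Cost = 6.8005 / 2.1
Cost = 3.2383


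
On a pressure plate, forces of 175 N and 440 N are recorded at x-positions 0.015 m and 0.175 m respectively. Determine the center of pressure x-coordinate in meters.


COP_x = (F1*x1 + F2*x2) / (F1 + F2)
COP_x = (175*0.015 + 440*0.175) / (175 + 440)
Numerator = 79.6250
Denominator = 615
COP_x = 0.1295


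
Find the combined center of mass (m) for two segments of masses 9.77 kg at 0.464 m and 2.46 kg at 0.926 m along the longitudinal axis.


COM = (m1*x1 + m2*x2) / (m1 + m2)
COM = (9.77*0.464 + 2.46*0.926) / (9.77 + 2.46)
Numerator = 6.8112
Denominator = 12.2300
COM = 0.5569


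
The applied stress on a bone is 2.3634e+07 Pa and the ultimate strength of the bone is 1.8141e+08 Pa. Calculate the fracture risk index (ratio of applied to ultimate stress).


FRI = applied / ultimate
FRI = 2.3634e+07 / 1.8141e+08
FRI = 0.1303


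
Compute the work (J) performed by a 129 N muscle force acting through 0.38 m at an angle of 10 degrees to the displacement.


W = F * d * cos(theta)
theta = 10 deg = 0.1745 rad
cos(theta) = 0.9848
W = 129 * 0.38 * 0.9848
W = 48.2753


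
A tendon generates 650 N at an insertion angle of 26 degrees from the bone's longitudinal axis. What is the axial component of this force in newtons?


F_eff = F_tendon * cos(theta)
theta = 26 deg = 0.4538 rad
cos(theta) = 0.8988
F_eff = 650 * 0.8988
F_eff = 584.2161


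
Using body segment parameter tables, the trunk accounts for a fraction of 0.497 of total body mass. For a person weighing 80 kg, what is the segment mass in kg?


m_segment = body_mass * fraction
m_segment = 80 * 0.497
m_segment = 39.7600


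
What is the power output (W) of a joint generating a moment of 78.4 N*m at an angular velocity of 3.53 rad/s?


P = M * omega
P = 78.4 * 3.53
P = 276.7520


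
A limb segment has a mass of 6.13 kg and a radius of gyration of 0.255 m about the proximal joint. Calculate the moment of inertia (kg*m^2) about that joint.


I = m * k^2
I = 6.13 * 0.255^2
k^2 = 0.0650
I = 0.3986


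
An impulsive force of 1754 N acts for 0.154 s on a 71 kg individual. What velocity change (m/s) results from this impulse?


J = F * dt = 1754 * 0.154 = 270.1160 N*s
delta_v = J / m
delta_v = 270.1160 / 71
delta_v = 3.8045


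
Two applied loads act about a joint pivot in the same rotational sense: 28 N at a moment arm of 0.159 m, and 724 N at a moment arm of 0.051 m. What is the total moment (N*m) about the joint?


M = F1 * d1 + F2 * d2
M = 28 * 0.159 + 724 * 0.051
M = 4.4520 + 36.9240
M = 41.3760


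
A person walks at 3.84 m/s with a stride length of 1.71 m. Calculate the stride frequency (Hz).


f = v / stride_length
f = 3.84 / 1.71
f = 2.2456


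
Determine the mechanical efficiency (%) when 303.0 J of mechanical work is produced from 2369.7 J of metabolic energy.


eta = (W_mech / E_meta) * 100
eta = (303.0 / 2369.7) * 100
ratio = 0.1279
eta = 12.7864


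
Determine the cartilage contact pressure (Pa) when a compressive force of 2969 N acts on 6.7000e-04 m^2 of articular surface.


P = F / A
P = 2969 / 6.7000e-04
P = 4.4313e+06


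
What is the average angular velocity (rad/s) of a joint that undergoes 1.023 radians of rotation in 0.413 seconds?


omega = delta_theta / delta_t
omega = 1.023 / 0.413
omega = 2.4770


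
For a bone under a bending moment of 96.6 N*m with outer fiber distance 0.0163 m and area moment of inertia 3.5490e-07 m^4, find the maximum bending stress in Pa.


sigma = M * c / I
sigma = 96.6 * 0.0163 / 3.5490e-07
M * c = 1.5746
sigma = 4.4367e+06


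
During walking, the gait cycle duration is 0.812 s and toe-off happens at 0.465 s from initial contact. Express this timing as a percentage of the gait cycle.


pct = (event_time / cycle_time) * 100
pct = (0.465 / 0.812) * 100
ratio = 0.5727
pct = 57.2660


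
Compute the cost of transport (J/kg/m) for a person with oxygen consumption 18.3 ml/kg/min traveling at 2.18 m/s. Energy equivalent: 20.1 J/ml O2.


Power per kg = VO2 * 20.1 / 60
Power per kg = 18.3 * 20.1 / 60 = 6.1305 W/kg
Cost = power_per_kg / speed
Cost = 6.1305 / 2.18
Cost = 2.8122


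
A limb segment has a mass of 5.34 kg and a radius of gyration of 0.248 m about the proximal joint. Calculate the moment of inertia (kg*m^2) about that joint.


I = m * k^2
I = 5.34 * 0.248^2
k^2 = 0.0615
I = 0.3284


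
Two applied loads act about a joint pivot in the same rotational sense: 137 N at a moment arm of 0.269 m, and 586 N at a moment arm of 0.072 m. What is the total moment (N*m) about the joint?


M = F1 * d1 + F2 * d2
M = 137 * 0.269 + 586 * 0.072
M = 36.8530 + 42.1920
M = 79.0450


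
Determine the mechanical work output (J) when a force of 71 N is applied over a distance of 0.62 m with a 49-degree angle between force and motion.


W = F * d * cos(theta)
theta = 49 deg = 0.8552 rad
cos(theta) = 0.6561
W = 71 * 0.62 * 0.6561
W = 28.8797


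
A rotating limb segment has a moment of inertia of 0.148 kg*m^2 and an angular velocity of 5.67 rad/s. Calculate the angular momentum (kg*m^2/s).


L = I * omega
L = 0.148 * 5.67
L = 0.8392


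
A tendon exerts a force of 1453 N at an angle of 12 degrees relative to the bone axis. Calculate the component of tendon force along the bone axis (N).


F_eff = F_tendon * cos(theta)
theta = 12 deg = 0.2094 rad
cos(theta) = 0.9781
F_eff = 1453 * 0.9781
F_eff = 1421.2485


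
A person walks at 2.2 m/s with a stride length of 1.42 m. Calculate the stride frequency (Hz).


f = v / stride_length
f = 2.2 / 1.42
f = 1.5493


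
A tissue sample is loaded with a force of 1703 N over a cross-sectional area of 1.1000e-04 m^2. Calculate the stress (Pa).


stress = F / A
stress = 1703 / 1.1000e-04
stress = 1.5482e+07


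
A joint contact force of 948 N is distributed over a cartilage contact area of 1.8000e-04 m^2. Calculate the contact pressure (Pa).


P = F / A
P = 948 / 1.8000e-04
P = 5.2667e+06


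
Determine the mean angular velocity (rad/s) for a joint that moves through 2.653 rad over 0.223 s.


omega = delta_theta / delta_t
omega = 2.653 / 0.223
omega = 11.8969


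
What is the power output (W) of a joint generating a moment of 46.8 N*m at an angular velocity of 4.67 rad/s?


P = M * omega
P = 46.8 * 4.67
P = 218.5560


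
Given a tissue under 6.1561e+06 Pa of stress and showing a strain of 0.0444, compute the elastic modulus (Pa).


E = stress / strain
E = 6.1561e+06 / 0.0444
E = 1.3865e+08


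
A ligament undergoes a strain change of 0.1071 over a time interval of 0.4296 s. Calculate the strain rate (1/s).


strain_rate = delta_strain / delta_t
strain_rate = 0.1071 / 0.4296
strain_rate = 0.2493


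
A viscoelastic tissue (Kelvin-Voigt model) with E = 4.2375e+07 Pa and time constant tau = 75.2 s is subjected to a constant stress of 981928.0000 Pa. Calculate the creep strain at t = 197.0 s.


epsilon(t) = (sigma/E) * (1 - exp(-t/tau))
sigma/E = 981928.0000 / 4.2375e+07 = 0.0232
exp(-t/tau) = exp(-197.0 / 75.2) = 0.0728
epsilon = 0.0232 * (1 - 0.0728)
epsilon = 0.0215


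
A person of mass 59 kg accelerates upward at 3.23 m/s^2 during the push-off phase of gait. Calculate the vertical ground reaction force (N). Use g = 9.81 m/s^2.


GRF = m * (g + a)
GRF = 59 * (9.81 + 3.23)
GRF = 59 * 13.0400
GRF = 769.3600


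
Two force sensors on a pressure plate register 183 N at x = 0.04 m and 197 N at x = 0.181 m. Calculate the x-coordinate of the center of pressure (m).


COP_x = (F1*x1 + F2*x2) / (F1 + F2)
COP_x = (183*0.04 + 197*0.181) / (183 + 197)
Numerator = 42.9770
Denominator = 380
COP_x = 0.1131


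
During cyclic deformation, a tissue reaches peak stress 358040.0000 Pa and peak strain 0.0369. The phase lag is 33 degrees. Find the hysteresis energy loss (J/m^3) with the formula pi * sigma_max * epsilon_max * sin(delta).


E_loss = pi * sigma_max * epsilon_max * sin(delta)
delta = 33 deg = 0.5760 rad
sin(delta) = 0.5446
E_loss = pi * 358040.0000 * 0.0369 * 0.5446
E_loss = 22605.6267


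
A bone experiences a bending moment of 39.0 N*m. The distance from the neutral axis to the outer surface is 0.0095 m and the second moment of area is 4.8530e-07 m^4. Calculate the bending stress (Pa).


sigma = M * c / I
sigma = 39.0 * 0.0095 / 4.8530e-07
M * c = 0.3705
sigma = 763445.2916


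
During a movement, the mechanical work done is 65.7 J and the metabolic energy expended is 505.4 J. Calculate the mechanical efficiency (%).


eta = (W_mech / E_meta) * 100
eta = (65.7 / 505.4) * 100
ratio = 0.1300
eta = 12.9996


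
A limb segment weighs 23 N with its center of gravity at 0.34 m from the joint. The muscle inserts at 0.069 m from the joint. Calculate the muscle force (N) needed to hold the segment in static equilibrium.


F_muscle = W * d_load / d_muscle
F_muscle = 23 * 0.34 / 0.069
Numerator = 7.8200
F_muscle = 113.3333


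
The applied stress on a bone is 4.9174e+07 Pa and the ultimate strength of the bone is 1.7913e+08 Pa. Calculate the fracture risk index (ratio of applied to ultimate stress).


FRI = applied / ultimate
FRI = 4.9174e+07 / 1.7913e+08
FRI = 0.2745


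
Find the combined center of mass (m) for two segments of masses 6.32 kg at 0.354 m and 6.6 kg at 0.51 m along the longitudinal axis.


COM = (m1*x1 + m2*x2) / (m1 + m2)
COM = (6.32*0.354 + 6.6*0.51) / (6.32 + 6.6)
Numerator = 5.6033
Denominator = 12.9200
COM = 0.4337


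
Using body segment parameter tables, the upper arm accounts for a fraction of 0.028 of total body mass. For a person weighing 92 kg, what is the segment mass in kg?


m_segment = body_mass * fraction
m_segment = 92 * 0.028
m_segment = 2.5760


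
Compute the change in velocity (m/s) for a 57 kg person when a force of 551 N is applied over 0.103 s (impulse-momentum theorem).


J = F * dt = 551 * 0.103 = 56.7530 N*s
delta_v = J / m
delta_v = 56.7530 / 57
delta_v = 0.9957


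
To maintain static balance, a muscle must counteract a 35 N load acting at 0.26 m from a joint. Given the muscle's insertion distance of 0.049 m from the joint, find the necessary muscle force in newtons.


F_muscle = W * d_load / d_muscle
F_muscle = 35 * 0.26 / 0.049
Numerator = 9.1000
F_muscle = 185.7143


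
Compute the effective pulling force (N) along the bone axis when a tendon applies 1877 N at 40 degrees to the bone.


F_eff = F_tendon * cos(theta)
theta = 40 deg = 0.6981 rad
cos(theta) = 0.7660
F_eff = 1877 * 0.7660
F_eff = 1437.8654


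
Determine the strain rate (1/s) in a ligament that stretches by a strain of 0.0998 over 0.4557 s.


strain_rate = delta_strain / delta_t
strain_rate = 0.0998 / 0.4557
strain_rate = 0.2190


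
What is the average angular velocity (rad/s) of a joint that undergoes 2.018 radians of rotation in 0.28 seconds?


omega = delta_theta / delta_t
omega = 2.018 / 0.28
omega = 7.2071


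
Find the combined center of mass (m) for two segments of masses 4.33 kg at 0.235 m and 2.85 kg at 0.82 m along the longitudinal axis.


COM = (m1*x1 + m2*x2) / (m1 + m2)
COM = (4.33*0.235 + 2.85*0.82) / (4.33 + 2.85)
Numerator = 3.3545
Denominator = 7.1800
COM = 0.4672


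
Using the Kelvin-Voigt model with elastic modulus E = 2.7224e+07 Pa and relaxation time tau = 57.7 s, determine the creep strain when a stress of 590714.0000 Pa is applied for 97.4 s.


epsilon(t) = (sigma/E) * (1 - exp(-t/tau))
sigma/E = 590714.0000 / 2.7224e+07 = 0.0217
exp(-t/tau) = exp(-97.4 / 57.7) = 0.1849
epsilon = 0.0217 * (1 - 0.1849)
epsilon = 0.0177


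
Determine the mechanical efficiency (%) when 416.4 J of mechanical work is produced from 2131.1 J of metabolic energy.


eta = (W_mech / E_meta) * 100
eta = (416.4 / 2131.1) * 100
ratio = 0.1954
eta = 19.5392


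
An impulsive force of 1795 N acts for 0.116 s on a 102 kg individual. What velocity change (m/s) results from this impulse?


J = F * dt = 1795 * 0.116 = 208.2200 N*s
delta_v = J / m
delta_v = 208.2200 / 102
delta_v = 2.0414


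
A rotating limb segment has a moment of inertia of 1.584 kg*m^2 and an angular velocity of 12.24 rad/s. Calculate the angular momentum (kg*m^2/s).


L = I * omega
L = 1.584 * 12.24
L = 19.3882


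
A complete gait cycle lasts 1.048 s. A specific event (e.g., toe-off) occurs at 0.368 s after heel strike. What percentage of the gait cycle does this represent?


pct = (event_time / cycle_time) * 100
pct = (0.368 / 1.048) * 100
ratio = 0.3511
pct = 35.1145


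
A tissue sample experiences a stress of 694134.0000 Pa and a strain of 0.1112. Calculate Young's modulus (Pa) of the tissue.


E = stress / strain
E = 694134.0000 / 0.1112
E = 6.2422e+06


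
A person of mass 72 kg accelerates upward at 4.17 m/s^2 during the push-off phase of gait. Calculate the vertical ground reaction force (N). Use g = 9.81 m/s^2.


GRF = m * (g + a)
GRF = 72 * (9.81 + 4.17)
GRF = 72 * 13.9800
GRF = 1006.5600


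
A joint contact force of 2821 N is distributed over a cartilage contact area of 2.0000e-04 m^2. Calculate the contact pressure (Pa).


P = F / A
P = 2821 / 2.0000e-04
P = 1.4105e+07


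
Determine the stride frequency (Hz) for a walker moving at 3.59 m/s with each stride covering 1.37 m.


f = v / stride_length
f = 3.59 / 1.37
f = 2.6204


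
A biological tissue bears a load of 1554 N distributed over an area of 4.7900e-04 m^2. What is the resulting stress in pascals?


stress = F / A
stress = 1554 / 4.7900e-04
stress = 3.2443e+06


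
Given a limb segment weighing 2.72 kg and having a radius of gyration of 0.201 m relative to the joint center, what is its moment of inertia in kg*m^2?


I = m * k^2
I = 2.72 * 0.201^2
k^2 = 0.0404
I = 0.1099


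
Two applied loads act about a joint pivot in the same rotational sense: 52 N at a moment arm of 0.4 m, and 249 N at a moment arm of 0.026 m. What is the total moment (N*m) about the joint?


M = F1 * d1 + F2 * d2
M = 52 * 0.4 + 249 * 0.026
M = 20.8000 + 6.4740
M = 27.2740


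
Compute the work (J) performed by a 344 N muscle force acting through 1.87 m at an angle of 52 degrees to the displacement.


W = F * d * cos(theta)
theta = 52 deg = 0.9076 rad
cos(theta) = 0.6157
W = 344 * 1.87 * 0.6157
W = 396.0427


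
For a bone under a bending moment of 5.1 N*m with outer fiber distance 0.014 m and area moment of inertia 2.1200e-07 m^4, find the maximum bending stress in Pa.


sigma = M * c / I
sigma = 5.1 * 0.014 / 2.1200e-07
M * c = 0.0714
sigma = 336792.4528


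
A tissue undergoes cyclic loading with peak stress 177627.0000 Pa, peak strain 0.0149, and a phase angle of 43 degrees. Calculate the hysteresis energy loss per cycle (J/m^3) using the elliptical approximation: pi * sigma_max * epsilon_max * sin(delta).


E_loss = pi * sigma_max * epsilon_max * sin(delta)
delta = 43 deg = 0.7505 rad
sin(delta) = 0.6820
E_loss = pi * 177627.0000 * 0.0149 * 0.6820
E_loss = 5670.5927


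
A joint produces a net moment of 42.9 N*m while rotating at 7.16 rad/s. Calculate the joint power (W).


P = M * omega
P = 42.9 * 7.16
P = 307.1640


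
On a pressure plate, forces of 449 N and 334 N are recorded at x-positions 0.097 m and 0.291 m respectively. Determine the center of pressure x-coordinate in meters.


COP_x = (F1*x1 + F2*x2) / (F1 + F2)
COP_x = (449*0.097 + 334*0.291) / (449 + 334)
Numerator = 140.7470
Denominator = 783
COP_x = 0.1798


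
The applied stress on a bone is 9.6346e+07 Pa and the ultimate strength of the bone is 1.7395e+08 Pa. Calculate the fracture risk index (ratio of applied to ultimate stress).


FRI = applied / ultimate
FRI = 9.6346e+07 / 1.7395e+08
FRI = 0.5539


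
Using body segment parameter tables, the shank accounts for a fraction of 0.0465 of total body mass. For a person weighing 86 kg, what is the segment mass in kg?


m_segment = body_mass * fraction
m_segment = 86 * 0.0465
m_segment = 3.9990


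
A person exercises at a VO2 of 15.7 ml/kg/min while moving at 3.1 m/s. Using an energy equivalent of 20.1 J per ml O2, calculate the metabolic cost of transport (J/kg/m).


Power per kg = VO2 * 20.1 / 60
Power per kg = 15.7 * 20.1 / 60 = 5.2595 W/kg
Cost = power_per_kg / speed
Cost = 5.2595 / 3.1
Cost = 1.6966


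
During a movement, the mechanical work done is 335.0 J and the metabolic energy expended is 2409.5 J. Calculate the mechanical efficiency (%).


eta = (W_mech / E_meta) * 100
eta = (335.0 / 2409.5) * 100
ratio = 0.1390
eta = 13.9033


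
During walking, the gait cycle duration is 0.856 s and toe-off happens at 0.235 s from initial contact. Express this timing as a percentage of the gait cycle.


pct = (event_time / cycle_time) * 100
pct = (0.235 / 0.856) * 100
ratio = 0.2745
pct = 27.4533


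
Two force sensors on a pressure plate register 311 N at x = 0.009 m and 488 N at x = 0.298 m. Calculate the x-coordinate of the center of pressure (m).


COP_x = (F1*x1 + F2*x2) / (F1 + F2)
COP_x = (311*0.009 + 488*0.298) / (311 + 488)
Numerator = 148.2230
Denominator = 799
COP_x = 0.1855


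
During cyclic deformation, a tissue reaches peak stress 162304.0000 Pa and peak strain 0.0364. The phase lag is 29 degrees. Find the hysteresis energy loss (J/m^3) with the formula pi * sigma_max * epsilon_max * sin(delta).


E_loss = pi * sigma_max * epsilon_max * sin(delta)
delta = 29 deg = 0.5061 rad
sin(delta) = 0.4848
E_loss = pi * 162304.0000 * 0.0364 * 0.4848
E_loss = 8998.1185


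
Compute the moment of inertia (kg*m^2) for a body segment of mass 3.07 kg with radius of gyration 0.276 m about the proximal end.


I = m * k^2
I = 3.07 * 0.276^2
k^2 = 0.0762
I = 0.2339


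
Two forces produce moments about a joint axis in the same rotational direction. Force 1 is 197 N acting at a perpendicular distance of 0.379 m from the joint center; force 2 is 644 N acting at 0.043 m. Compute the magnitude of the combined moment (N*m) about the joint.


M = F1 * d1 + F2 * d2
M = 197 * 0.379 + 644 * 0.043
M = 74.6630 + 27.6920
M = 102.3550


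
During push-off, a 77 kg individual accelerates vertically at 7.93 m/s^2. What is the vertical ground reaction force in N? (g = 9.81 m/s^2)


GRF = m * (g + a)
GRF = 77 * (9.81 + 7.93)
GRF = 77 * 17.7400
GRF = 1365.9800


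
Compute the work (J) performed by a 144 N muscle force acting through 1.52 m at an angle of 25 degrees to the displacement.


W = F * d * cos(theta)
theta = 25 deg = 0.4363 rad
cos(theta) = 0.9063
W = 144 * 1.52 * 0.9063
W = 198.3726


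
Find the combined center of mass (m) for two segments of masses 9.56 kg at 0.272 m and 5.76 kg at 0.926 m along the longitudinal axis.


COM = (m1*x1 + m2*x2) / (m1 + m2)
COM = (9.56*0.272 + 5.76*0.926) / (9.56 + 5.76)
Numerator = 7.9341
Denominator = 15.3200
COM = 0.5179


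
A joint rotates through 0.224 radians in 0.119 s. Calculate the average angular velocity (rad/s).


omega = delta_theta / delta_t
omega = 0.224 / 0.119
omega = 1.8824


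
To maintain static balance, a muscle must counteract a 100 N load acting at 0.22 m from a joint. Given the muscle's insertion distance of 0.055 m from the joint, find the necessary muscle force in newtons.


F_muscle = W * d_load / d_muscle
F_muscle = 100 * 0.22 / 0.055
Numerator = 22.0000
F_muscle = 400.0000


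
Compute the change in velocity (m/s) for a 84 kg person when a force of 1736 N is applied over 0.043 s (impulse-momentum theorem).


J = F * dt = 1736 * 0.043 = 74.6480 N*s
delta_v = J / m
delta_v = 74.6480 / 84
delta_v = 0.8887


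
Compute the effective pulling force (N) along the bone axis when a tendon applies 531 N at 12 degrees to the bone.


F_eff = F_tendon * cos(theta)
theta = 12 deg = 0.2094 rad
cos(theta) = 0.9781
F_eff = 531 * 0.9781
F_eff = 519.3964


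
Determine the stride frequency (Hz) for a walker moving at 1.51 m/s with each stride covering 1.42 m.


f = v / stride_length
f = 1.51 / 1.42
f = 1.0634


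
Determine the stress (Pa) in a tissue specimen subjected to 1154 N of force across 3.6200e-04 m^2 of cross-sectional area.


stress = F / A
stress = 1154 / 3.6200e-04
stress = 3.1878e+06


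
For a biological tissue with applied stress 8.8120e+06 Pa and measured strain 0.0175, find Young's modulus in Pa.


E = stress / strain
E = 8.8120e+06 / 0.0175
E = 5.0354e+08


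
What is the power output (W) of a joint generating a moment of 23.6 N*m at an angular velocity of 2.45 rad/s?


P = M * omega
P = 23.6 * 2.45
P = 57.8200


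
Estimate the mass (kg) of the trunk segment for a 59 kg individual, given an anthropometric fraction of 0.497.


m_segment = body_mass * fraction
m_segment = 59 * 0.497
m_segment = 29.3230


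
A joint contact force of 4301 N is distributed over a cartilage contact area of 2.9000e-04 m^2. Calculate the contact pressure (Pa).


P = F / A
P = 4301 / 2.9000e-04
P = 1.4831e+07


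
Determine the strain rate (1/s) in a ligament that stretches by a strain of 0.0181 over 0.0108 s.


strain_rate = delta_strain / delta_t
strain_rate = 0.0181 / 0.0108
strain_rate = 1.6759


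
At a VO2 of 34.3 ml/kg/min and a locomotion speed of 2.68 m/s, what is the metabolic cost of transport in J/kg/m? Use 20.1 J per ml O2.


Power per kg = VO2 * 20.1 / 60
Power per kg = 34.3 * 20.1 / 60 = 11.4905 W/kg
Cost = power_per_kg / speed
Cost = 11.4905 / 2.68
Cost = 4.2875


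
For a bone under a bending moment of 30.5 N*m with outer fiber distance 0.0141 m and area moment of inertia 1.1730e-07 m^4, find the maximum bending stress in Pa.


sigma = M * c / I
sigma = 30.5 * 0.0141 / 1.1730e-07
M * c = 0.4300
sigma = 3.6662e+06


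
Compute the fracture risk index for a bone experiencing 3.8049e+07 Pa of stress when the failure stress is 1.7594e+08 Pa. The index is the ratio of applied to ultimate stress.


FRI = applied / ultimate
FRI = 3.8049e+07 / 1.7594e+08
FRI = 0.2163


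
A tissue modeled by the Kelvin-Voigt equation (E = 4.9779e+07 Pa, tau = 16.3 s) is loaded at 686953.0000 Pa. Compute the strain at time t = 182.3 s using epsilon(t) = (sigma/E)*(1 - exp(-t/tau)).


epsilon(t) = (sigma/E) * (1 - exp(-t/tau))
sigma/E = 686953.0000 / 4.9779e+07 = 0.0138
exp(-t/tau) = exp(-182.3 / 16.3) = 1.3894e-05
epsilon = 0.0138 * (1 - 1.3894e-05)
epsilon = 0.0138


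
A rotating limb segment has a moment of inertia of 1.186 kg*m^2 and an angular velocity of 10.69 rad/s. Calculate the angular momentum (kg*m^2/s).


L = I * omega
L = 1.186 * 10.69
L = 12.6783


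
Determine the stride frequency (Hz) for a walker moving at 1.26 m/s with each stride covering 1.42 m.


f = v / stride_length
f = 1.26 / 1.42
f = 0.8873


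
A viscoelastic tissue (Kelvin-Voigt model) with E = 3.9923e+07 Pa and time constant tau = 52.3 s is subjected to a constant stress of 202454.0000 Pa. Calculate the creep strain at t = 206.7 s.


epsilon(t) = (sigma/E) * (1 - exp(-t/tau))
sigma/E = 202454.0000 / 3.9923e+07 = 0.0051
exp(-t/tau) = exp(-206.7 / 52.3) = 0.0192
epsilon = 0.0051 * (1 - 0.0192)
epsilon = 0.0050


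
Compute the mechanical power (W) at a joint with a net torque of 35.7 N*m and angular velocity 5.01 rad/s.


P = M * omega
P = 35.7 * 5.01
P = 178.8570


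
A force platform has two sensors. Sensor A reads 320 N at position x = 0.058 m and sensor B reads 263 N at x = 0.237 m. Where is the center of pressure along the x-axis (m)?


COP_x = (F1*x1 + F2*x2) / (F1 + F2)
COP_x = (320*0.058 + 263*0.237) / (320 + 263)
Numerator = 80.8910
Denominator = 583
COP_x = 0.1387


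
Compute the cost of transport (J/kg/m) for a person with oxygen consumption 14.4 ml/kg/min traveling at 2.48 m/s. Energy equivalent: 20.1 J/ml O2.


Power per kg = VO2 * 20.1 / 60
Power per kg = 14.4 * 20.1 / 60 = 4.8240 W/kg
Cost = power_per_kg / speed
Cost = 4.8240 / 2.48
Cost = 1.9452


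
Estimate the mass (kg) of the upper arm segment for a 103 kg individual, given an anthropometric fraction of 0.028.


m_segment = body_mass * fraction
m_segment = 103 * 0.028
m_segment = 2.8840


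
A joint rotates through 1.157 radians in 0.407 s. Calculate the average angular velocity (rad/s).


omega = delta_theta / delta_t
omega = 1.157 / 0.407
omega = 2.8428


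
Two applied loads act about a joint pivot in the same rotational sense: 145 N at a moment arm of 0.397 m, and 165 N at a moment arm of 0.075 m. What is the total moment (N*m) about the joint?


M = F1 * d1 + F2 * d2
M = 145 * 0.397 + 165 * 0.075
M = 57.5650 + 12.3750
M = 69.9400


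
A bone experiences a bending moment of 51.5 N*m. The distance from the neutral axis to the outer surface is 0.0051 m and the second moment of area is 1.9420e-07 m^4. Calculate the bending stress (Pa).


sigma = M * c / I
sigma = 51.5 * 0.0051 / 1.9420e-07
M * c = 0.2626
sigma = 1.3525e+06


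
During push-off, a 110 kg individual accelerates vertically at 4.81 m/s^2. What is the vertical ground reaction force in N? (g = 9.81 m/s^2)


GRF = m * (g + a)
GRF = 110 * (9.81 + 4.81)
GRF = 110 * 14.6200
GRF = 1608.2000


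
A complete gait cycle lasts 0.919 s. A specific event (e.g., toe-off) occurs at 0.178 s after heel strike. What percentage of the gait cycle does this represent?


pct = (event_time / cycle_time) * 100
pct = (0.178 / 0.919) * 100
ratio = 0.1937
pct = 19.3689


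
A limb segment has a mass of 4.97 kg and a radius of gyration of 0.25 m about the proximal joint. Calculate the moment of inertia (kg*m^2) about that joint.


I = m * k^2
I = 4.97 * 0.25^2
k^2 = 0.0625
I = 0.3106


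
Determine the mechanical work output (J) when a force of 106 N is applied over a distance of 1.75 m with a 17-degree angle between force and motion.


W = F * d * cos(theta)
theta = 17 deg = 0.2967 rad
cos(theta) = 0.9563
W = 106 * 1.75 * 0.9563
W = 177.3945


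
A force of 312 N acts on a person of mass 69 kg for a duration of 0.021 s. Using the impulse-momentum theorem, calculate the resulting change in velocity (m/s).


J = F * dt = 312 * 0.021 = 6.5520 N*s
delta_v = J / m
delta_v = 6.5520 / 69
delta_v = 0.0950


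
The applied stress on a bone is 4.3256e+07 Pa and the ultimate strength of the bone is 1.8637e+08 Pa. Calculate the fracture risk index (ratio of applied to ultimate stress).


FRI = applied / ultimate
FRI = 4.3256e+07 / 1.8637e+08
FRI = 0.2321


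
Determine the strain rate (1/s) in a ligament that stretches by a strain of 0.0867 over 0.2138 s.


strain_rate = delta_strain / delta_t
strain_rate = 0.0867 / 0.2138
strain_rate = 0.4055


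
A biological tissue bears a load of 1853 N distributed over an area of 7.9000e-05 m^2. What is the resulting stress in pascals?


stress = F / A
stress = 1853 / 7.9000e-05
stress = 2.3456e+07


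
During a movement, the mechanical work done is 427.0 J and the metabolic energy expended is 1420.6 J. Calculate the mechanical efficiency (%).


eta = (W_mech / E_meta) * 100
eta = (427.0 / 1420.6) * 100
ratio = 0.3006
eta = 30.0577


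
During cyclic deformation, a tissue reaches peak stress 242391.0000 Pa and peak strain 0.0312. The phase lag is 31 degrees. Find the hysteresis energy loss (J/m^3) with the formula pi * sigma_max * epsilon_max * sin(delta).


E_loss = pi * sigma_max * epsilon_max * sin(delta)
delta = 31 deg = 0.5411 rad
sin(delta) = 0.5150
E_loss = pi * 242391.0000 * 0.0312 * 0.5150
E_loss = 12236.5867


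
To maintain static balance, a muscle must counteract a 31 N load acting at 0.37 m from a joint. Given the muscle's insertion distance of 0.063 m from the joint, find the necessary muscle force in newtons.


F_muscle = W * d_load / d_muscle
F_muscle = 31 * 0.37 / 0.063
Numerator = 11.4700
F_muscle = 182.0635


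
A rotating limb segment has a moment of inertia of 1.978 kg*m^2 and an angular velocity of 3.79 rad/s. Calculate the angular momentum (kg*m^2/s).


L = I * omega
L = 1.978 * 3.79
L = 7.4966


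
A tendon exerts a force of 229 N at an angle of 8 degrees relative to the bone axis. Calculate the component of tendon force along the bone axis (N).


F_eff = F_tendon * cos(theta)
theta = 8 deg = 0.1396 rad
cos(theta) = 0.9903
F_eff = 229 * 0.9903
F_eff = 226.7714


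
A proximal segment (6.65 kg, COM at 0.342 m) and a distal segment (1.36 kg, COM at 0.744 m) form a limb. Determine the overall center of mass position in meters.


COM = (m1*x1 + m2*x2) / (m1 + m2)
COM = (6.65*0.342 + 1.36*0.744) / (6.65 + 1.36)
Numerator = 3.2861
Denominator = 8.0100
COM = 0.4103


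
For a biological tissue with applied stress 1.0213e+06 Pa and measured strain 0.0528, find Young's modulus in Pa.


E = stress / strain
E = 1.0213e+06 / 0.0528
E = 1.9343e+07


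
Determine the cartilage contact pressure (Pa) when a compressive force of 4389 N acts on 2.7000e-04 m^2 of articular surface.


P = F / A
P = 4389 / 2.7000e-04
P = 1.6256e+07


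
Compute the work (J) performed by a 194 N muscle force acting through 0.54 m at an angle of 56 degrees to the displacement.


W = F * d * cos(theta)
theta = 56 deg = 0.9774 rad
cos(theta) = 0.5592
W = 194 * 0.54 * 0.5592
W = 58.5810


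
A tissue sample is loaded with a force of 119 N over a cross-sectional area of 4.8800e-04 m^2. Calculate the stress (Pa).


stress = F / A
stress = 119 / 4.8800e-04
stress = 243852.4590


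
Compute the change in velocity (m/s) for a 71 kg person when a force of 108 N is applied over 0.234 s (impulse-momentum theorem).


J = F * dt = 108 * 0.234 = 25.2720 N*s
delta_v = J / m
delta_v = 25.2720 / 71
delta_v = 0.3559


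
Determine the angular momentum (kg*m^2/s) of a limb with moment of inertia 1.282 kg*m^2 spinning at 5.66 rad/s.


L = I * omega
L = 1.282 * 5.66
L = 7.2561


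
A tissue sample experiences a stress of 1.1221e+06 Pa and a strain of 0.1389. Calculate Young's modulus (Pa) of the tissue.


E = stress / strain
E = 1.1221e+06 / 0.1389
E = 8.0785e+06


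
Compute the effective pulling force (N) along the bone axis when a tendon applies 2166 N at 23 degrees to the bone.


F_eff = F_tendon * cos(theta)
theta = 23 deg = 0.4014 rad
cos(theta) = 0.9205
F_eff = 2166 * 0.9205
F_eff = 1993.8135


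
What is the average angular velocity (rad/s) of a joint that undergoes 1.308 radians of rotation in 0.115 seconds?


omega = delta_theta / delta_t
omega = 1.308 / 0.115
omega = 11.3739


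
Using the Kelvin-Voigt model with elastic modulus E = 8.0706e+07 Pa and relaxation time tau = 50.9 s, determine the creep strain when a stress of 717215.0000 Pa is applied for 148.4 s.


epsilon(t) = (sigma/E) * (1 - exp(-t/tau))
sigma/E = 717215.0000 / 8.0706e+07 = 0.0089
exp(-t/tau) = exp(-148.4 / 50.9) = 0.0542
epsilon = 0.0089 * (1 - 0.0542)
epsilon = 0.0084


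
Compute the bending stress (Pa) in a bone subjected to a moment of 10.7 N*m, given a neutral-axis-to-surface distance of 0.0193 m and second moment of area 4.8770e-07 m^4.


sigma = M * c / I
sigma = 10.7 * 0.0193 / 4.8770e-07
M * c = 0.2065
sigma = 423436.5389


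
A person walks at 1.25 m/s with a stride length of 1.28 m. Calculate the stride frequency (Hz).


f = v / stride_length
f = 1.25 / 1.28
f = 0.9766


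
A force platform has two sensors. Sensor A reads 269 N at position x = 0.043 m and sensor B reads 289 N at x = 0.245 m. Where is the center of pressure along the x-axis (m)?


COP_x = (F1*x1 + F2*x2) / (F1 + F2)
COP_x = (269*0.043 + 289*0.245) / (269 + 289)
Numerator = 82.3720
Denominator = 558
COP_x = 0.1476


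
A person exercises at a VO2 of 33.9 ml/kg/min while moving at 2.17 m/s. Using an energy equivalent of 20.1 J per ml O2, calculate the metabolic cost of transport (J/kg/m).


Power per kg = VO2 * 20.1 / 60
Power per kg = 33.9 * 20.1 / 60 = 11.3565 W/kg
Cost = power_per_kg / speed
Cost = 11.3565 / 2.17
Cost = 5.2334


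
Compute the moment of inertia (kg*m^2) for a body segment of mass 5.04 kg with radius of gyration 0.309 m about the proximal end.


I = m * k^2
I = 5.04 * 0.309^2
k^2 = 0.0955
I = 0.4812


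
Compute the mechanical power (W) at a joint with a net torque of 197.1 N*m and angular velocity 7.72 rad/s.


P = M * omega
P = 197.1 * 7.72
P = 1521.6120


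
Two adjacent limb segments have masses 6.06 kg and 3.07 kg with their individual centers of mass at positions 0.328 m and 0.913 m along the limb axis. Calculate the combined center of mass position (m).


COM = (m1*x1 + m2*x2) / (m1 + m2)
COM = (6.06*0.328 + 3.07*0.913) / (6.06 + 3.07)
Numerator = 4.7906
Denominator = 9.1300
COM = 0.5247


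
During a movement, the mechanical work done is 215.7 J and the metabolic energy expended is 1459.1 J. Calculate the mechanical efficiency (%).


eta = (W_mech / E_meta) * 100
eta = (215.7 / 1459.1) * 100
ratio = 0.1478
eta = 14.7831


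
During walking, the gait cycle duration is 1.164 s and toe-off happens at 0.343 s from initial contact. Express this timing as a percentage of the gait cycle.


pct = (event_time / cycle_time) * 100
pct = (0.343 / 1.164) * 100
ratio = 0.2947
pct = 29.4674


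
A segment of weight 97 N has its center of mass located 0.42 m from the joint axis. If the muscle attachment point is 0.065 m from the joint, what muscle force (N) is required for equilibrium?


F_muscle = W * d_load / d_muscle
F_muscle = 97 * 0.42 / 0.065
Numerator = 40.7400
F_muscle = 626.7692


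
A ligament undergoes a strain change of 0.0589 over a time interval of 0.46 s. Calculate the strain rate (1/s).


strain_rate = delta_strain / delta_t
strain_rate = 0.0589 / 0.46
strain_rate = 0.1280


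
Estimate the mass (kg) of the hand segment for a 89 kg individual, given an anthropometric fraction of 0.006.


m_segment = body_mass * fraction
m_segment = 89 * 0.006
m_segment = 0.5340


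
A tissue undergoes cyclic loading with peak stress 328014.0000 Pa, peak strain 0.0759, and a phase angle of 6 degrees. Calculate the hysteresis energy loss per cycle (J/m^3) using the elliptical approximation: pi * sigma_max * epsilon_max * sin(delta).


E_loss = pi * sigma_max * epsilon_max * sin(delta)
delta = 6 deg = 0.1047 rad
sin(delta) = 0.1045
E_loss = pi * 328014.0000 * 0.0759 * 0.1045
E_loss = 8175.5804


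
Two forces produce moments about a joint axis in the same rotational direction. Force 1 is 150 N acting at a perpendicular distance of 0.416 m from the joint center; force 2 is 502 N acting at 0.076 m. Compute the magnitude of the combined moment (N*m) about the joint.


M = F1 * d1 + F2 * d2
M = 150 * 0.416 + 502 * 0.076
M = 62.4000 + 38.1520
M = 100.5520


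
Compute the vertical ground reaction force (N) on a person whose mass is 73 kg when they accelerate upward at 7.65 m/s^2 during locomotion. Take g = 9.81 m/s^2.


GRF = m * (g + a)
GRF = 73 * (9.81 + 7.65)
GRF = 73 * 17.4600
GRF = 1274.5800


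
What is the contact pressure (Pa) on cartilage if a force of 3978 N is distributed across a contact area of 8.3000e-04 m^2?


P = F / A
P = 3978 / 8.3000e-04
P = 4.7928e+06


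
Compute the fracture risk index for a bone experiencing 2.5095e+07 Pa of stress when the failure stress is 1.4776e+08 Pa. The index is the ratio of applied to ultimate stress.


FRI = applied / ultimate
FRI = 2.5095e+07 / 1.4776e+08
FRI = 0.1698


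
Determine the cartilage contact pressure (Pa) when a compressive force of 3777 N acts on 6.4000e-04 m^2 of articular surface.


P = F / A
P = 3777 / 6.4000e-04
P = 5.9016e+06


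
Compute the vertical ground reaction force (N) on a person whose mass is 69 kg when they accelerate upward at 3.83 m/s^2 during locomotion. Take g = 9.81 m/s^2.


GRF = m * (g + a)
GRF = 69 * (9.81 + 3.83)
GRF = 69 * 13.6400
GRF = 941.1600


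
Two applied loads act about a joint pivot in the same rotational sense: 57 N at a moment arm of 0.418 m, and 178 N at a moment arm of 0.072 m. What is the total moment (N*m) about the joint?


M = F1 * d1 + F2 * d2
M = 57 * 0.418 + 178 * 0.072
M = 23.8260 + 12.8160
M = 36.6420


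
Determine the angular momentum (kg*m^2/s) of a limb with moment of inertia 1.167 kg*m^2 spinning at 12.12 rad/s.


L = I * omega
L = 1.167 * 12.12
L = 14.1440


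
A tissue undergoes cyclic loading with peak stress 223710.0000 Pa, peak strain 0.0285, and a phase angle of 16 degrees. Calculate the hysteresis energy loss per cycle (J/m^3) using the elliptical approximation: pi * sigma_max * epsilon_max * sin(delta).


E_loss = pi * sigma_max * epsilon_max * sin(delta)
delta = 16 deg = 0.2793 rad
sin(delta) = 0.2756
E_loss = pi * 223710.0000 * 0.0285 * 0.2756
E_loss = 5521.0058


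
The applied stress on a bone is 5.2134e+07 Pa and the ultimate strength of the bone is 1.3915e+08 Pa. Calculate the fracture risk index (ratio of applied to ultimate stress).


FRI = applied / ultimate
FRI = 5.2134e+07 / 1.3915e+08
FRI = 0.3747


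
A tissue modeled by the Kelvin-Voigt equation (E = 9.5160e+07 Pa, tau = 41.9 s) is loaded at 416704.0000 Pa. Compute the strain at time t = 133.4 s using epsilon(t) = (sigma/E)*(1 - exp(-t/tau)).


epsilon(t) = (sigma/E) * (1 - exp(-t/tau))
sigma/E = 416704.0000 / 9.5160e+07 = 0.0044
exp(-t/tau) = exp(-133.4 / 41.9) = 0.0414
epsilon = 0.0044 * (1 - 0.0414)
epsilon = 0.0042


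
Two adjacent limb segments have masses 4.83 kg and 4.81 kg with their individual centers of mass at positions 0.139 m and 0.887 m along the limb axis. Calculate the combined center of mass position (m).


COM = (m1*x1 + m2*x2) / (m1 + m2)
COM = (4.83*0.139 + 4.81*0.887) / (4.83 + 4.81)
Numerator = 4.9378
Denominator = 9.6400
COM = 0.5122


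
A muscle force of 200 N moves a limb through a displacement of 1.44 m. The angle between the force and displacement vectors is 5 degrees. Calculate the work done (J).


W = F * d * cos(theta)
theta = 5 deg = 0.0873 rad
cos(theta) = 0.9962
W = 200 * 1.44 * 0.9962
W = 286.9041
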